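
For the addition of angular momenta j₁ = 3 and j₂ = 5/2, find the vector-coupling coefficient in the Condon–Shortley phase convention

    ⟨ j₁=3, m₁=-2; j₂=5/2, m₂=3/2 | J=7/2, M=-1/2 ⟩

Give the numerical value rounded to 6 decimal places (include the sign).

j₁+j₂−J=2  J+j₁−j₂=4  J−j₁+j₂=3  j₁+j₂+J+1=10
(j₁±m₁, j₂±m₂, J±M) = (1,5,4,1,3,4)
P² = 9216/35
sum k=1..2:
  [1] −1/144 = -1/144
  [2] +1/24 = 1/24
S = 5/144
C² = P²·S² = 20/63 ; C = +0.563436

+√(20/63) ≈ +0.563436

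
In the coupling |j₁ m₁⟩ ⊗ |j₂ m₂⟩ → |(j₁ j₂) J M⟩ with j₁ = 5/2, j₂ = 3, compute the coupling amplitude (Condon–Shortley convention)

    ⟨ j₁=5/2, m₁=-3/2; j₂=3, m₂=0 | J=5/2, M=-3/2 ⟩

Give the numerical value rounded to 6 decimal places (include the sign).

triangle: 3!*2!*3!/9! = 72/362880
(j±m)!: 1!*4!*3!*3!*1!*4! = 20736
prefactor² = (2J+1)*Δ*N² = 864/35
  k=2: +1/(2!*1!*2!*1!*0!*2!) = 1/8
  k=3: −1/(3!*0!*1!*0!*1!*3!) = -1/36
Σ = 7/72  ⇒  CG² = 864/35*7/72² = 7/30
CG = +√(7/30) = +0.483046

+√(7/30) ≈ +0.483046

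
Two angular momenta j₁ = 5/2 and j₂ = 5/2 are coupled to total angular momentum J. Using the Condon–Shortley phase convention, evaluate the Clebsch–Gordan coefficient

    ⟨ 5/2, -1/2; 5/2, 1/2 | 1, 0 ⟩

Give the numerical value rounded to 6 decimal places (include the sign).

triangle: 4!·1!·1!/7! = 24/5040
(j±m)!: 2!·3!·3!·2!·1!·1! = 144
prefactor² = (2J+1)·Δ·N² = 72/35
  k=2: +1/(2!·2!·1!·1!·0!·0!) = 1/4
  k=3: −1/(3!·1!·0!·0!·1!·1!) = -1/6
Σ = 1/12  ⇒  CG² = 72/35·1/12² = 1/70
CG = +√(1/70) = +0.119523

+√(1/70) ≈ +0.119523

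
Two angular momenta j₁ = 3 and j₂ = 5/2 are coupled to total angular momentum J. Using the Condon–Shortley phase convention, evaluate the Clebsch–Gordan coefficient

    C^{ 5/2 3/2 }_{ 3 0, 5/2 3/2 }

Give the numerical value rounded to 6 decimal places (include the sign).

+√(7/30) ≈ +0.483046

triangle: 3!×3!×2!/9! = 72/362880
(j±m)!: 3!×3!×4!×1!×4!×1! = 20736
prefactor² = (2J+1)×Δ×N² = 864/35
  k=2: +1/(2!×1!×1!×2!×2!×0!) = 1/8
  k=3: −1/(3!×0!×0!×1!×3!×1!) = -1/36
Σ = 7/72  ⇒  CG² = 864/35×7/72² = 7/30
CG = +√(7/30) = +0.483046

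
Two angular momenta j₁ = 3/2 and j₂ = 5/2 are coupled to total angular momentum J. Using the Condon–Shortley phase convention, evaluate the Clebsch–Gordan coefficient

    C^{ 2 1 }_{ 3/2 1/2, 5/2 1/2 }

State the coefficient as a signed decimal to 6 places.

j₁+j₂−J=2  J+j₁−j₂=1  J−j₁+j₂=3  j₁+j₂+J+1=7
(j₁±m₁, j₂±m₂, J±M) = (2,1,3,2,3,1)
P² = 12/7
sum k=0..1:
  [0] +1/12 = 1/12
  [1] −1/2 = -1/2
S = -5/12
C² = P²·S² = 25/84 ; C = -0.545545

-0.545545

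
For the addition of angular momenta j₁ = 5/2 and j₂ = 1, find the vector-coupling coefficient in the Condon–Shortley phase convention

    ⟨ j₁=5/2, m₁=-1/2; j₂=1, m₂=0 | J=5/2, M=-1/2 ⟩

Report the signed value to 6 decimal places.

triangle: 1!·4!·1!/7! = 24/5040
(j±m)!: 2!·3!·1!·1!·2!·3! = 144
prefactor² = (2J+1)·Δ·N² = 144/35
  k=0: +1/(0!·1!·3!·1!·1!·0!) = 1/6
  k=1: −1/(1!·0!·2!·0!·2!·1!) = -1/4
Σ = -1/12  ⇒  CG² = 144/35·(-1/12)² = 1/35
CG = −√(1/35) = -0.169031

-0.169031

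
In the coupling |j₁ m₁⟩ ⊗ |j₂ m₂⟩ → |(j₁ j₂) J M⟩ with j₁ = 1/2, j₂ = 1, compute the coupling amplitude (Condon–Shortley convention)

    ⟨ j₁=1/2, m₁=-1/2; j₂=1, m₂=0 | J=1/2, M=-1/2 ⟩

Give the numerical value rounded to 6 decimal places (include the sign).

√[2·1!0!1!/3! · 0!1!1!1!0!1!] = √(1/3)
  +(−1)^1/∏(1,0,0,0,0,1)! = -1  (running -1)
⟨..|..⟩ = √(1/3)·(-1) = -0.577350

−√(1/3) = -0.577350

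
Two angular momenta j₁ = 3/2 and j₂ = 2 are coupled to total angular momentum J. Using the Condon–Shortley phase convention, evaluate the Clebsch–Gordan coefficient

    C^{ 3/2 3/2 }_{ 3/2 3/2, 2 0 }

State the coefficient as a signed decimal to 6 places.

triangle: 2!×1!×2!/6! = 4/720
(j±m)!: 3!×0!×2!×2!×3!×0! = 144
prefactor² = (2J+1)×Δ×N² = 16/5
  k=0: +1/(0!×2!×0!×2!×1!×0!) = 1/4
Σ = 1/4  ⇒  CG² = 16/5×1/4² = 1/5
CG = +√(1/5) = +0.447214

+√(1/5) ≈ +0.447214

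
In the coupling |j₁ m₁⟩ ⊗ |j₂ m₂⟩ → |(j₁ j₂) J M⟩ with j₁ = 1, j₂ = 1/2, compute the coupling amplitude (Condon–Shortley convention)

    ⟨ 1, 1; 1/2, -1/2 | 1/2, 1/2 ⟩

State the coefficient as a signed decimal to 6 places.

+0.816497  (= +√(2/3))

j₁+j₂−J=1  J+j₁−j₂=1  J−j₁+j₂=0  j₁+j₂+J+1=3
(j₁±m₁, j₂±m₂, J±M) = (2,0,0,1,1,0)
P² = 2/3
sum k=0..0:
  [0] +1/1 = 1
S = 1
C² = P²·S² = 2/3 ; C = +0.816497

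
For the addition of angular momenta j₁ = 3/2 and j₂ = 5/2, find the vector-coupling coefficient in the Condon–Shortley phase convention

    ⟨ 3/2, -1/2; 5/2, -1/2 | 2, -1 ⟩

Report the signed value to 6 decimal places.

√[5·2!1!3!/7! · 1!2!2!3!1!3!] = √(12/7)
  +(−1)^1/∏(1,1,1,1,0,2)! = -1/2  (running -1/2)
  +(−1)^2/∏(2,0,0,0,1,3)! = 1/12  (running -5/12)
⟨..|..⟩ = √(12/7)·(-5/12) = -0.545545

-0.545545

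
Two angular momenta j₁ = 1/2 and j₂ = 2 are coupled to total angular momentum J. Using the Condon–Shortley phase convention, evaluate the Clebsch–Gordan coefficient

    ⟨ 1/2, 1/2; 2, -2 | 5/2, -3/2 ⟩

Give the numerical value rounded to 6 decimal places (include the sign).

j₁+j₂−J=0  J+j₁−j₂=1  J−j₁+j₂=4  j₁+j₂+J+1=6
(j₁±m₁, j₂±m₂, J±M) = (1,0,0,4,1,4)
P² = 576/5
sum k=0..0:
  [0] +1/24 = 1/24
S = 1/24
C² = P²·S² = 1/5 ; C = +0.447214

+0.447214  (= +√(1/5))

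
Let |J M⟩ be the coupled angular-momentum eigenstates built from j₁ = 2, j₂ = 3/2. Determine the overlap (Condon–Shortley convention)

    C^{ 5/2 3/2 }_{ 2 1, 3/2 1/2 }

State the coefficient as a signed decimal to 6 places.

+0.169031

triangle: 1!*3!*2!/7! = 12/5040
(j±m)!: 3!*1!*2!*1!*4!*1! = 288
prefactor² = (2J+1)*Δ*N² = 144/35
  k=0: +1/(0!*1!*1!*2!*2!*0!) = 1/4
  k=1: −1/(1!*0!*0!*1!*3!*1!) = -1/6
Σ = 1/12  ⇒  CG² = 144/35*1/12² = 1/35
CG = +√(1/35) = +0.169031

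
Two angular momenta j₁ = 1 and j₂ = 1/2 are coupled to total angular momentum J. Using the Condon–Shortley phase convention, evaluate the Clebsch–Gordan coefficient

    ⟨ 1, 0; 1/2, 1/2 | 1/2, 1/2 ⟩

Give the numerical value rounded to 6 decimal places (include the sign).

triangle: 1!*1!*0!/3! = 1/6
(j±m)!: 1!*1!*1!*0!*1!*0! = 1
prefactor² = (2J+1)*Δ*N² = 1/3
  k=1: −1/(1!*0!*0!*0!*1!*0!) = -1
Σ = -1  ⇒  CG² = 1/3*(-1)² = 1/3
CG = −√(1/3) = -0.577350

−√(1/3) ≈ -0.577350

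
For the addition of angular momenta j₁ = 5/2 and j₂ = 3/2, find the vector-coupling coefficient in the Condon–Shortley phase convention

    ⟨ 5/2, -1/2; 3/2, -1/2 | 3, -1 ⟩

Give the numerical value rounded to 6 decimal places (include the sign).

+√(1/60) ≈ +0.129099

j₁+j₂−J=1  J+j₁−j₂=4  J−j₁+j₂=2  j₁+j₂+J+1=8
(j₁±m₁, j₂±m₂, J±M) = (2,3,1,2,2,4)
P² = 48/5
sum k=0..1:
  [0] +1/6 = 1/6
  [1] −1/8 = -1/8
S = 1/24
C² = P²·S² = 1/60 ; C = +0.129099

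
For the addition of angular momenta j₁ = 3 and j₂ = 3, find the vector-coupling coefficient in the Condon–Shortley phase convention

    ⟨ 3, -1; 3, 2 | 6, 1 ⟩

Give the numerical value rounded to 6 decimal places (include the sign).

+0.337100  (= +√(5/44))

j₁+j₂−J=0  J+j₁−j₂=6  J−j₁+j₂=6  j₁+j₂+J+1=13
(j₁±m₁, j₂±m₂, J±M) = (2,4,5,1,7,5)
P² = 41472000/11
sum k=0..0:
  [0] +1/5760 = 1/5760
S = 1/5760
C² = P²·S² = 5/44 ; C = +0.337100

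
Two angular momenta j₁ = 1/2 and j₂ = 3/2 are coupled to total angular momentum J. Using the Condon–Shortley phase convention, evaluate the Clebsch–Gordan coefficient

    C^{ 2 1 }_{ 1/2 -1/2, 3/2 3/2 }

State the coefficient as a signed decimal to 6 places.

+0.500000

triangle: 0!·1!·3!/5! = 6/120
(j±m)!: 0!·1!·3!·0!·3!·1! = 36
prefactor² = (2J+1)·Δ·N² = 9
  k=0: +1/(0!·0!·1!·3!·0!·0!) = 1/6
Σ = 1/6  ⇒  CG² = 9·1/6² = 1/4
CG = +√(1/4) = +0.500000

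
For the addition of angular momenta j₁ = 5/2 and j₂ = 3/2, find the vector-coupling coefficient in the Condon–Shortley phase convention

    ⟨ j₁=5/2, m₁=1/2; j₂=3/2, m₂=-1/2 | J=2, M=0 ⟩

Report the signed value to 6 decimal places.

√[5·2!3!1!/7! · 3!2!1!2!2!2!] = √(8/7)
  +(−1)^0/∏(0,2,2,1,1,0)! = 1/4  (running 1/4)
  +(−1)^1/∏(1,1,1,0,2,1)! = -1/2  (running -1/4)
⟨..|..⟩ = √(8/7)·(-1/4) = -0.267261

-0.267261  (= −√(1/14))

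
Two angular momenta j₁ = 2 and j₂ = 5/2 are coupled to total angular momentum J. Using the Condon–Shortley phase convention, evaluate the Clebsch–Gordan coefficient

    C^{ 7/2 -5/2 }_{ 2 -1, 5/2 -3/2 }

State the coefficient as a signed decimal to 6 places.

triangle: 1!*3!*4!/9! = 144/362880
(j±m)!: 1!*3!*1!*4!*1!*6! = 103680
prefactor² = (2J+1)*Δ*N² = 2304/7
  k=0: +1/(0!*1!*3!*1!*0!*3!) = 1/36
  k=1: −1/(1!*0!*2!*0!*1!*4!) = -1/48
Σ = 1/144  ⇒  CG² = 2304/7*1/144² = 1/63
CG = +√(1/63) = +0.125988

+0.125988  (= +√(1/63))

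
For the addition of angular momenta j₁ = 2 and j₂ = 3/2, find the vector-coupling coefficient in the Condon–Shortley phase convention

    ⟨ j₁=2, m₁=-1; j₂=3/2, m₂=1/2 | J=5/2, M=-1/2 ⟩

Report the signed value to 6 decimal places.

-0.597614

j₁+j₂−J=1  J+j₁−j₂=3  J−j₁+j₂=2  j₁+j₂+J+1=7
(j₁±m₁, j₂±m₂, J±M) = (1,3,2,1,2,3)
P² = 72/35
sum k=0..1:
  [0] +1/12 = 1/12
  [1] −1/2 = -1/2
S = -5/12
C² = P²·S² = 5/14 ; C = -0.597614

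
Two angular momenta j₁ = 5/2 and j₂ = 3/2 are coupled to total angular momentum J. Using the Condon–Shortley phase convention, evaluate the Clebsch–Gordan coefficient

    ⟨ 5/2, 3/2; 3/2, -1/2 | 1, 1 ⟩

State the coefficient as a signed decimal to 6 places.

√[3·3!2!0!/6! · 4!1!1!2!2!0!] = √(24/5)
  +(−1)^1/∏(1,2,0,0,2,0)! = -1/4  (running -1/4)
⟨..|..⟩ = √(24/5)·(-1/4) = -0.547723

-0.547723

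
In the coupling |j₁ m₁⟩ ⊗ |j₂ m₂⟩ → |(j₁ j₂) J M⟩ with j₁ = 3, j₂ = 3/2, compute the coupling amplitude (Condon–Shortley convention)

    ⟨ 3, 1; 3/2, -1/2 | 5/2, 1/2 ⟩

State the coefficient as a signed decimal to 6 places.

−√(1/70) ≈ -0.119523

triangle: 2!·4!·1!/8! = 48/40320
(j±m)!: 4!·2!·1!·2!·3!·2! = 1152
prefactor² = (2J+1)·Δ·N² = 288/35
  k=0: +1/(0!·2!·2!·1!·2!·0!) = 1/8
  k=1: −1/(1!·1!·1!·0!·3!·1!) = -1/6
Σ = -1/24  ⇒  CG² = 288/35·(-1/24)² = 1/70
CG = −√(1/70) = -0.119523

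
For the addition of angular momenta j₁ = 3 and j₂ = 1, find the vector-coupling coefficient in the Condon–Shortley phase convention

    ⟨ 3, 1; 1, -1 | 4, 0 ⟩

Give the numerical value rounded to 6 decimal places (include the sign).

triangle: 0!×6!×2!/9! = 1440/362880
(j±m)!: 4!×2!×0!×2!×4!×4! = 55296
prefactor² = (2J+1)×Δ×N² = 13824/7
  k=0: +1/(0!×0!×2!×0!×4!×2!) = 1/96
Σ = 1/96  ⇒  CG² = 13824/7×1/96² = 3/14
CG = +√(3/14) = +0.462910

+√(3/14) ≈ +0.462910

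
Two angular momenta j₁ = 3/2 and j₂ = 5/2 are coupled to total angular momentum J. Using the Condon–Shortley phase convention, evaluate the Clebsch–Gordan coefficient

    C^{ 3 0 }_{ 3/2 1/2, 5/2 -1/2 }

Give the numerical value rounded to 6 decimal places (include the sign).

+0.447214

j₁+j₂−J=1  J+j₁−j₂=2  J−j₁+j₂=4  j₁+j₂+J+1=8
(j₁±m₁, j₂±m₂, J±M) = (2,1,2,3,3,3)
P² = 36/5
sum k=0..1:
  [0] +1/4 = 1/4
  [1] −1/12 = -1/12
S = 1/6
C² = P²·S² = 1/5 ; C = +0.447214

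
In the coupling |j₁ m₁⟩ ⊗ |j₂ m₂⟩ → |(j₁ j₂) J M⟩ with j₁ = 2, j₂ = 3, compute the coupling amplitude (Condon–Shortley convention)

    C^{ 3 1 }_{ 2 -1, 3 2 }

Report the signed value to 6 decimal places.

√[7·2!2!4!/9! · 1!3!5!1!4!2!] = √(64)
  +(−1)^1/∏(1,1,2,4,0,0)! = -1/48  (running -1/48)
  +(−1)^2/∏(2,0,1,3,1,1)! = 1/12  (running 1/16)
⟨..|..⟩ = √(64)·(1/16) = +0.500000

+√(1/4) = +0.500000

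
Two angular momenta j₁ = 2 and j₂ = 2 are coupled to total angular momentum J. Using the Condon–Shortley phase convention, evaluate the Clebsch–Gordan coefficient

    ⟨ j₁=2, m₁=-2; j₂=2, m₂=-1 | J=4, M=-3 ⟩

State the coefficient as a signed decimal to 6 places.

+0.707107

j₁+j₂−J=0  J+j₁−j₂=4  J−j₁+j₂=4  j₁+j₂+J+1=9
(j₁±m₁, j₂±m₂, J±M) = (0,4,1,3,1,7)
P² = 10368
sum k=0..0:
  [0] +1/144 = 1/144
S = 1/144
C² = P²·S² = 1/2 ; C = +0.707107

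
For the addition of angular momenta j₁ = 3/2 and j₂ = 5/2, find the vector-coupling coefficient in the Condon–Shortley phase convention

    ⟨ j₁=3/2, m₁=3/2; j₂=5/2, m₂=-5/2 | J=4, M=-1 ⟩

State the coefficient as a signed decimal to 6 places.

+√(1/56) ≈ +0.133631

triangle: 0!·3!·5!/9! = 720/362880
(j±m)!: 3!·0!·0!·5!·3!·5! = 518400
prefactor² = (2J+1)·Δ·N² = 64800/7
  k=0: +1/(0!·0!·0!·0!·3!·5!) = 1/720
Σ = 1/720  ⇒  CG² = 64800/7·1/720² = 1/56
CG = +√(1/56) = +0.133631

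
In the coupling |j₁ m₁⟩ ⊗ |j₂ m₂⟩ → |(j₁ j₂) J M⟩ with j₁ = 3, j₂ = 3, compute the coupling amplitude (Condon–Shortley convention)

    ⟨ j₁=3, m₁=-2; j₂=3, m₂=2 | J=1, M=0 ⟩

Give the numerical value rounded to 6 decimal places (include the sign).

√[3·5!1!1!/8! · 1!5!5!1!1!1!] = √(900/7)
  +(−1)^4/∏(4,1,1,1,0,0)! = 1/24  (running 1/24)
  +(−1)^5/∏(5,0,0,0,1,1)! = -1/120  (running 1/30)
⟨..|..⟩ = √(900/7)·(1/30) = +0.377964

+0.377964  (= +√(1/7))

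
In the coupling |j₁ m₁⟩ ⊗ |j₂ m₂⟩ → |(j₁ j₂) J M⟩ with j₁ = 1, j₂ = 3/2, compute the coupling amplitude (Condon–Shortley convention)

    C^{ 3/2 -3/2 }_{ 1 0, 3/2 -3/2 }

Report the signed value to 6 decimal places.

+0.774597  (= +√(3/5))

√[4·1!1!2!/5! · 1!1!0!3!0!3!] = √(12/5)
  +(−1)^0/∏(0,1,1,0,0,2)! = 1/2  (running 1/2)
⟨..|..⟩ = √(12/5)·(1/2) = +0.774597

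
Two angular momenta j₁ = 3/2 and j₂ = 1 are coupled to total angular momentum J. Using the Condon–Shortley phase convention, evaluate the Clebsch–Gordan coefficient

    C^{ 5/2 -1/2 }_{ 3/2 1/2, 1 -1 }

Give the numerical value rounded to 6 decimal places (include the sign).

j₁+j₂−J=0  J+j₁−j₂=3  J−j₁+j₂=2  j₁+j₂+J+1=6
(j₁±m₁, j₂±m₂, J±M) = (2,1,0,2,2,3)
P² = 24/5
sum k=0..0:
  [0] +1/4 = 1/4
S = 1/4
C² = P²·S² = 3/10 ; C = +0.547723

+0.547723  (= +√(3/10))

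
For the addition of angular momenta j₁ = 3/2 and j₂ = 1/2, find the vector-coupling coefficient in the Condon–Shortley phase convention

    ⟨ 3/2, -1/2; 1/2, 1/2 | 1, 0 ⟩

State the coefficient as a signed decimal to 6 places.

j₁+j₂−J=1  J+j₁−j₂=2  J−j₁+j₂=0  j₁+j₂+J+1=4
(j₁±m₁, j₂±m₂, J±M) = (1,2,1,0,1,1)
P² = 1/2
sum k=1..1:
  [1] −1/1 = -1
S = -1
C² = P²·S² = 1/2 ; C = -0.707107

-0.707107  (= −√(1/2))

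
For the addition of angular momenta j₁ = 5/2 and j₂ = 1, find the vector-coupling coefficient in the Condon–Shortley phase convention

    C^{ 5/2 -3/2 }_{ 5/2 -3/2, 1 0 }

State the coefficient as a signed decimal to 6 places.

−√(9/35) ≈ -0.507093

triangle: 1!×4!×1!/7! = 24/5040
(j±m)!: 1!×4!×1!×1!×1!×4! = 576
prefactor² = (2J+1)×Δ×N² = 576/35
  k=0: +1/(0!×1!×4!×1!×0!×0!) = 1/24
  k=1: −1/(1!×0!×3!×0!×1!×1!) = -1/6
Σ = -1/8  ⇒  CG² = 576/35×(-1/8)² = 9/35
CG = −√(9/35) = -0.507093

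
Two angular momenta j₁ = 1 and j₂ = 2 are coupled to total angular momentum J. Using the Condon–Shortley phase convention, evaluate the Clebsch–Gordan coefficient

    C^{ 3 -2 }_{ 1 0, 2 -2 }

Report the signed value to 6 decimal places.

+0.577350  (= +√(1/3))

j₁+j₂−J=0  J+j₁−j₂=2  J−j₁+j₂=4  j₁+j₂+J+1=7
(j₁±m₁, j₂±m₂, J±M) = (1,1,0,4,1,5)
P² = 192
sum k=0..0:
  [0] +1/24 = 1/24
S = 1/24
C² = P²·S² = 1/3 ; C = +0.577350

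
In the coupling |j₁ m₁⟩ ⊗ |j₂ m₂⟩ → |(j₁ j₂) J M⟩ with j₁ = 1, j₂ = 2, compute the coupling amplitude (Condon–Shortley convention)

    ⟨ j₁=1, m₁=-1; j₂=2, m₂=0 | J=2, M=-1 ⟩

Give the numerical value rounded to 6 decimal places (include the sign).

j₁+j₂−J=1  J+j₁−j₂=1  J−j₁+j₂=3  j₁+j₂+J+1=6
(j₁±m₁, j₂±m₂, J±M) = (0,2,2,2,1,3)
P² = 2
sum k=1..1:
  [1] −1/2 = -1/2
S = -1/2
C² = P²·S² = 1/2 ; C = -0.707107

-0.707107  (= −√(1/2))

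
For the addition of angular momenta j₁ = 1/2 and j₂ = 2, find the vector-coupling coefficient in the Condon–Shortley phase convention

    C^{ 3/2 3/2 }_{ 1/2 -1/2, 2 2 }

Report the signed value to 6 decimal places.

-0.894427

triangle: 1!·0!·3!/5! = 6/120
(j±m)!: 0!·1!·4!·0!·3!·0! = 144
prefactor² = (2J+1)·Δ·N² = 144/5
  k=1: −1/(1!·0!·0!·3!·0!·0!) = -1/6
Σ = -1/6  ⇒  CG² = 144/5·(-1/6)² = 4/5
CG = −√(4/5) = -0.894427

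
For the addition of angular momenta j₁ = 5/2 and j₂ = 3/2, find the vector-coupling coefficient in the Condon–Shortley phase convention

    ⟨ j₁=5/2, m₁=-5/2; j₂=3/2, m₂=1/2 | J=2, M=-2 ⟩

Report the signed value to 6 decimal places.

triangle: 2!·3!·1!/7! = 12/5040
(j±m)!: 0!·5!·2!·1!·0!·4! = 5760
prefactor² = (2J+1)·Δ·N² = 480/7
  k=2: +1/(2!·0!·3!·0!·0!·1!) = 1/12
Σ = 1/12  ⇒  CG² = 480/7·1/12² = 10/21
CG = +√(10/21) = +0.690066

+0.690066  (= +√(10/21))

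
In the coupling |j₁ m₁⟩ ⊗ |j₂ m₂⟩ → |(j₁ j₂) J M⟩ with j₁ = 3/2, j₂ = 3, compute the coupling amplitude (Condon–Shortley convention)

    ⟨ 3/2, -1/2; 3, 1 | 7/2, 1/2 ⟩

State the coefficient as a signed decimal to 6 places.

-0.534522  (= −√(2/7))

√[8·1!2!5!/9! · 1!2!4!2!4!3!] = √(512/7)
  +(−1)^0/∏(0,1,2,4,0,1)! = 1/48  (running 1/48)
  +(−1)^1/∏(1,0,1,3,1,2)! = -1/12  (running -1/16)
⟨..|..⟩ = √(512/7)·(-1/16) = -0.534522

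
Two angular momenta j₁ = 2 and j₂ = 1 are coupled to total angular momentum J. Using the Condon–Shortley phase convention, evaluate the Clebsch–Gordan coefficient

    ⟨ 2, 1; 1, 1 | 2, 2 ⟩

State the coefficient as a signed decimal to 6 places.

triangle: 1!·3!·1!/6! = 6/720
(j±m)!: 3!·1!·2!·0!·4!·0! = 288
prefactor² = (2J+1)·Δ·N² = 12
  k=1: −1/(1!·0!·0!·1!·3!·0!) = -1/6
Σ = -1/6  ⇒  CG² = 12·(-1/6)² = 1/3
CG = −√(1/3) = -0.577350

-0.577350  (= −√(1/3))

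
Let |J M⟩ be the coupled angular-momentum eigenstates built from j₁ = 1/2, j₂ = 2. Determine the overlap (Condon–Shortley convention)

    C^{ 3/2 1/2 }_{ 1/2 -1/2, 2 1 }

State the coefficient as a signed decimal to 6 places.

√[4·1!0!3!/5! · 0!1!3!1!2!1!] = √(12/5)
  +(−1)^1/∏(1,0,0,2,0,1)! = -1/2  (running -1/2)
⟨..|..⟩ = √(12/5)·(-1/2) = -0.774597

-0.774597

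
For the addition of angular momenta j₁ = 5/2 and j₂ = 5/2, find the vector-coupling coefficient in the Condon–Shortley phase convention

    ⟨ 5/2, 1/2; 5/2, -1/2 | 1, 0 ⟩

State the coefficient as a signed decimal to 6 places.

+√(1/70) = +0.119523

√[3·4!1!1!/7! · 3!2!2!3!1!1!] = √(72/35)
  +(−1)^1/∏(1,3,1,1,0,0)! = -1/6  (running -1/6)
  +(−1)^2/∏(2,2,0,0,1,1)! = 1/4  (running 1/12)
⟨..|..⟩ = √(72/35)·(1/12) = +0.119523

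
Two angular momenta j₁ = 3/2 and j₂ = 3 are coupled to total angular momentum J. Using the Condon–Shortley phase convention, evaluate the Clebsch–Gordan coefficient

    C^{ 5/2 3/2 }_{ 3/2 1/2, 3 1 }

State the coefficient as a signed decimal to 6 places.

triangle: 2!*1!*4!/8! = 48/40320
(j±m)!: 2!*1!*4!*2!*4!*1! = 2304
prefactor² = (2J+1)*Δ*N² = 576/35
  k=0: +1/(0!*2!*1!*4!*0!*0!) = 1/48
  k=1: −1/(1!*1!*0!*3!*1!*1!) = -1/6
Σ = -7/48  ⇒  CG² = 576/35*(-7/48)² = 7/20
CG = −√(7/20) = -0.591608

-0.591608  (= −√(7/20))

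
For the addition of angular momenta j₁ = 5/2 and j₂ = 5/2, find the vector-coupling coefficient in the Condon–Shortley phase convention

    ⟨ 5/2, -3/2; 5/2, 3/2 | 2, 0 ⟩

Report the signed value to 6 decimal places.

j₁+j₂−J=3  J+j₁−j₂=2  J−j₁+j₂=2  j₁+j₂+J+1=8
(j₁±m₁, j₂±m₂, J±M) = (1,4,4,1,2,2)
P² = 48/7
sum k=2..3:
  [2] +1/8 = 1/8
  [3] −1/6 = -1/6
S = -1/24
C² = P²·S² = 1/84 ; C = -0.109109

−√(1/84) ≈ -0.109109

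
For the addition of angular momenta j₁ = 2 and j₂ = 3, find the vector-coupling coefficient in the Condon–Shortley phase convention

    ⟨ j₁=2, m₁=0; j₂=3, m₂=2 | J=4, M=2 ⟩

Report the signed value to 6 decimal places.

j₁+j₂−J=1  J+j₁−j₂=3  J−j₁+j₂=5  j₁+j₂+J+1=10
(j₁±m₁, j₂±m₂, J±M) = (2,2,5,1,6,2)
P² = 8640/7
sum k=0..1:
  [0] +1/240 = 1/240
  [1] −1/48 = -1/48
S = -1/60
C² = P²·S² = 12/35 ; C = -0.585540

−√(12/35) ≈ -0.585540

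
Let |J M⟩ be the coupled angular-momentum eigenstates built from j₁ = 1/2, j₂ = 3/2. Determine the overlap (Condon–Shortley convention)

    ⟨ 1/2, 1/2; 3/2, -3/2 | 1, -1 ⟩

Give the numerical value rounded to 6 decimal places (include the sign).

triangle: 1!*0!*2!/4! = 2/24
(j±m)!: 1!*0!*0!*3!*0!*2! = 12
prefactor² = (2J+1)*Δ*N² = 3
  k=0: +1/(0!*1!*0!*0!*0!*2!) = 1/2
Σ = 1/2  ⇒  CG² = 3*1/2² = 3/4
CG = +√(3/4) = +0.866025

+0.866025  (= +√(3/4))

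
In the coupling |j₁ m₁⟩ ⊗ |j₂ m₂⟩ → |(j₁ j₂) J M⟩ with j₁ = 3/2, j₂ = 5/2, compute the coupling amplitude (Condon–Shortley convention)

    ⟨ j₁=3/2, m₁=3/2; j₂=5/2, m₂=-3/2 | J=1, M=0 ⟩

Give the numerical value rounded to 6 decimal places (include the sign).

+0.447214

√[3·3!0!2!/6! · 3!0!1!4!1!1!] = √(36/5)
  +(−1)^0/∏(0,3,0,1,0,1)! = 1/6  (running 1/6)
⟨..|..⟩ = √(36/5)·(1/6) = +0.447214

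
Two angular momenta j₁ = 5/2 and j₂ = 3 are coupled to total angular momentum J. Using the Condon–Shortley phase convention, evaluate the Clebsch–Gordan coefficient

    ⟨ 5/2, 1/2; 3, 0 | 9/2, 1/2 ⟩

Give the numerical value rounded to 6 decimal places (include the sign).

+0.208063

√[10·1!4!5!/11! · 3!2!3!3!5!4!] = √(69120/77)
  +(−1)^0/∏(0,1,2,3,2,2)! = 1/48  (running 1/48)
  +(−1)^1/∏(1,0,1,2,3,3)! = -1/72  (running 1/144)
⟨..|..⟩ = √(69120/77)·(1/144) = +0.208063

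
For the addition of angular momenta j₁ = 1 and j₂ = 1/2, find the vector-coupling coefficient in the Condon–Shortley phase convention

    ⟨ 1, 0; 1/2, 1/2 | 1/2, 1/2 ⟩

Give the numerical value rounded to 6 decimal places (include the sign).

-0.577350  (= −√(1/3))

j₁+j₂−J=1  J+j₁−j₂=1  J−j₁+j₂=0  j₁+j₂+J+1=3
(j₁±m₁, j₂±m₂, J±M) = (1,1,1,0,1,0)
P² = 1/3
sum k=1..1:
  [1] −1/1 = -1
S = -1
C² = P²·S² = 1/3 ; C = -0.577350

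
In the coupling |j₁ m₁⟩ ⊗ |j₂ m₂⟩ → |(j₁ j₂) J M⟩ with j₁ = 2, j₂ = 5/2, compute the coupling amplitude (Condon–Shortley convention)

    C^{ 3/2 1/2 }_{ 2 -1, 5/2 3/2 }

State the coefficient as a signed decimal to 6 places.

triangle: 3!*1!*2!/7! = 12/5040
(j±m)!: 1!*3!*4!*1!*2!*1! = 288
prefactor² = (2J+1)*Δ*N² = 96/35
  k=2: +1/(2!*1!*1!*2!*0!*0!) = 1/4
  k=3: −1/(3!*0!*0!*1!*1!*1!) = -1/6
Σ = 1/12  ⇒  CG² = 96/35*1/12² = 2/105
CG = +√(2/105) = +0.138013

+√(2/105) = +0.138013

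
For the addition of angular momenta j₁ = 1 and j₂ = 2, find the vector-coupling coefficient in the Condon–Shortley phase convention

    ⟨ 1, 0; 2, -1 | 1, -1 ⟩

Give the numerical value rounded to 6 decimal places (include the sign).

−√(3/10) = -0.547723

triangle: 2!*0!*2!/5! = 4/120
(j±m)!: 1!*1!*1!*3!*0!*2! = 12
prefactor² = (2J+1)*Δ*N² = 6/5
  k=1: −1/(1!*1!*0!*0!*0!*2!) = -1/2
Σ = -1/2  ⇒  CG² = 6/5*(-1/2)² = 3/10
CG = −√(3/10) = -0.547723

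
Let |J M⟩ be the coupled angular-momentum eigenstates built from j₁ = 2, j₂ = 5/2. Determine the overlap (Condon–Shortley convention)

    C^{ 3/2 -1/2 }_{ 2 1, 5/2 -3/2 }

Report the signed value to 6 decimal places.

j₁+j₂−J=3  J+j₁−j₂=1  J−j₁+j₂=2  j₁+j₂+J+1=7
(j₁±m₁, j₂±m₂, J±M) = (3,1,1,4,1,2)
P² = 96/35
sum k=0..1:
  [0] +1/6 = 1/6
  [1] −1/4 = -1/4
S = -1/12
C² = P²·S² = 2/105 ; C = -0.138013

-0.138013  (= −√(2/105))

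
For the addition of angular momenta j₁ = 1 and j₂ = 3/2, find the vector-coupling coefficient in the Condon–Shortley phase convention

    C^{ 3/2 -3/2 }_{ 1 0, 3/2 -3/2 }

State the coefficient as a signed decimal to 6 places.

+√(3/5) = +0.774597

j₁+j₂−J=1  J+j₁−j₂=1  J−j₁+j₂=2  j₁+j₂+J+1=5
(j₁±m₁, j₂±m₂, J±M) = (1,1,0,3,0,3)
P² = 12/5
sum k=0..0:
  [0] +1/2 = 1/2
S = 1/2
C² = P²·S² = 3/5 ; C = +0.774597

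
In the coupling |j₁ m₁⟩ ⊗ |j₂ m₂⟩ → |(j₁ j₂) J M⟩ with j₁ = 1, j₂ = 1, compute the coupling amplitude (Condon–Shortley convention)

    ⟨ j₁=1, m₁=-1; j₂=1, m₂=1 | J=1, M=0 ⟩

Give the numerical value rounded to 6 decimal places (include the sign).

j₁+j₂−J=1  J+j₁−j₂=1  J−j₁+j₂=1  j₁+j₂+J+1=4
(j₁±m₁, j₂±m₂, J±M) = (0,2,2,0,1,1)
P² = 1/2
sum k=1..1:
  [1] −1/1 = -1
S = -1
C² = P²·S² = 1/2 ; C = -0.707107

-0.707107  (= −√(1/2))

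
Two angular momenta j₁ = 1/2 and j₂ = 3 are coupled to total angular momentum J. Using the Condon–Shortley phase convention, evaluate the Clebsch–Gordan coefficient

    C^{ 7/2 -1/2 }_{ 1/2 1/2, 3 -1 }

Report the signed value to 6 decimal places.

+√(3/7) ≈ +0.654654

j₁+j₂−J=0  J+j₁−j₂=1  J−j₁+j₂=6  j₁+j₂+J+1=8
(j₁±m₁, j₂±m₂, J±M) = (1,0,2,4,3,4)
P² = 6912/7
sum k=0..0:
  [0] +1/48 = 1/48
S = 1/48
C² = P²·S² = 3/7 ; C = +0.654654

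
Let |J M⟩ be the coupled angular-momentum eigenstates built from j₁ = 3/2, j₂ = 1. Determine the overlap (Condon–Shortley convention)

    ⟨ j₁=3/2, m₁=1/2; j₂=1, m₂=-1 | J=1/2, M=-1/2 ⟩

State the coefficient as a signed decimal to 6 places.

√[2·2!1!0!/4! · 2!1!0!2!0!1!] = √(2/3)
  +(−1)^0/∏(0,2,1,0,0,0)! = 1/2  (running 1/2)
⟨..|..⟩ = √(2/3)·(1/2) = +0.408248

+√(1/6) = +0.408248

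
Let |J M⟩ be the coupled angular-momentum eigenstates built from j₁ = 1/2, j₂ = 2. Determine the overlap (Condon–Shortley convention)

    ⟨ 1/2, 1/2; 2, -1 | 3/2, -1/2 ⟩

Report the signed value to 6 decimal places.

+√(3/5) ≈ +0.774597

j₁+j₂−J=1  J+j₁−j₂=0  J−j₁+j₂=3  j₁+j₂+J+1=5
(j₁±m₁, j₂±m₂, J±M) = (1,0,1,3,1,2)
P² = 12/5
sum k=0..0:
  [0] +1/2 = 1/2
S = 1/2
C² = P²·S² = 3/5 ; C = +0.774597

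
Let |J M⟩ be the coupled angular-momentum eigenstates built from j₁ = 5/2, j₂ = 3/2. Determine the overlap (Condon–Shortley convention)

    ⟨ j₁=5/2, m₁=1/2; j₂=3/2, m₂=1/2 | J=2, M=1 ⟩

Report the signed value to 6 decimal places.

√[5·2!3!1!/7! · 3!2!2!1!3!1!] = √(12/7)
  +(−1)^1/∏(1,1,1,1,2,0)! = -1/2  (running -1/2)
  +(−1)^2/∏(2,0,0,0,3,1)! = 1/12  (running -5/12)
⟨..|..⟩ = √(12/7)·(-5/12) = -0.545545

-0.545545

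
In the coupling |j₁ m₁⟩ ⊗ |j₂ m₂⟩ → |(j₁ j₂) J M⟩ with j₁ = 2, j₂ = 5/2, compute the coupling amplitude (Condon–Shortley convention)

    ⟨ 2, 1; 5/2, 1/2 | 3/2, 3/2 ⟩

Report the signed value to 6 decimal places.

−√(9/35) ≈ -0.507093

√[4·3!1!2!/7! · 3!1!3!2!3!0!] = √(144/35)
  +(−1)^1/∏(1,2,0,2,1,0)! = -1/4  (running -1/4)
⟨..|..⟩ = √(144/35)·(-1/4) = -0.507093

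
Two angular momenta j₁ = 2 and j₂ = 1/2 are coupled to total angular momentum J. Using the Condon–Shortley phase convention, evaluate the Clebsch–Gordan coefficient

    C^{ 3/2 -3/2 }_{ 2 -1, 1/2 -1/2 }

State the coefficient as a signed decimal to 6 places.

+0.447214

triangle: 1!×3!×0!/5! = 6/120
(j±m)!: 1!×3!×0!×1!×0!×3! = 36
prefactor² = (2J+1)×Δ×N² = 36/5
  k=0: +1/(0!×1!×3!×0!×0!×0!) = 1/6
Σ = 1/6  ⇒  CG² = 36/5×1/6² = 1/5
CG = +√(1/5) = +0.447214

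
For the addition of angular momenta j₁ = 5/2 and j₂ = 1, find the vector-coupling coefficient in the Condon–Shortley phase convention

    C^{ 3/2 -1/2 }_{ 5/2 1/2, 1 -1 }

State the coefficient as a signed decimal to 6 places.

+0.447214

j₁+j₂−J=2  J+j₁−j₂=3  J−j₁+j₂=0  j₁+j₂+J+1=6
(j₁±m₁, j₂±m₂, J±M) = (3,2,0,2,1,2)
P² = 16/5
sum k=0..0:
  [0] +1/4 = 1/4
S = 1/4
C² = P²·S² = 1/5 ; C = +0.447214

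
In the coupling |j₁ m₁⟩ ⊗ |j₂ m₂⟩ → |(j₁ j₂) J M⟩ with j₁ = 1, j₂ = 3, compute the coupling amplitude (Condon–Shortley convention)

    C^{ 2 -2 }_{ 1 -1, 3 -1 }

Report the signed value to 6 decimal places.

+0.218218  (= +√(1/21))

j₁+j₂−J=2  J+j₁−j₂=0  J−j₁+j₂=4  j₁+j₂+J+1=7
(j₁±m₁, j₂±m₂, J±M) = (0,2,2,4,0,4)
P² = 768/7
sum k=2..2:
  [2] +1/48 = 1/48
S = 1/48
C² = P²·S² = 1/21 ; C = +0.218218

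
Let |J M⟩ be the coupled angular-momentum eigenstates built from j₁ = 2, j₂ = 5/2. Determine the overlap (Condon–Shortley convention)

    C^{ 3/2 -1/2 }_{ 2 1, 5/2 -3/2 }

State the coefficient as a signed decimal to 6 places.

-0.138013  (= −√(2/105))

j₁+j₂−J=3  J+j₁−j₂=1  J−j₁+j₂=2  j₁+j₂+J+1=7
(j₁±m₁, j₂±m₂, J±M) = (3,1,1,4,1,2)
P² = 96/35
sum k=0..1:
  [0] +1/6 = 1/6
  [1] −1/4 = -1/4
S = -1/12
C² = P²·S² = 2/105 ; C = -0.138013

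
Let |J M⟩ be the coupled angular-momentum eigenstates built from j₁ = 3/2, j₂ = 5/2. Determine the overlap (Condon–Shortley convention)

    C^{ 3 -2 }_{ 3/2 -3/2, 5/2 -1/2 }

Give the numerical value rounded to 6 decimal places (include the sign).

triangle: 1!·2!·4!/8! = 48/40320
(j±m)!: 0!·3!·2!·3!·1!·5! = 8640
prefactor² = (2J+1)·Δ·N² = 72
  k=1: −1/(1!·0!·2!·1!·0!·3!) = -1/12
Σ = -1/12  ⇒  CG² = 72·(-1/12)² = 1/2
CG = −√(1/2) = -0.707107

−√(1/2) ≈ -0.707107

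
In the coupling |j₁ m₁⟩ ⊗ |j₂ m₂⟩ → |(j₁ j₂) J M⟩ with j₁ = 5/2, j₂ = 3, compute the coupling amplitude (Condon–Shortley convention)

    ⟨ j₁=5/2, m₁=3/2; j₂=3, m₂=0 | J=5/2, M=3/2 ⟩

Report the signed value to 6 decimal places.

−√(7/30) = -0.483046

triangle: 3!·2!·3!/9! = 72/362880
(j±m)!: 4!·1!·3!·3!·4!·1! = 20736
prefactor² = (2J+1)·Δ·N² = 864/35
  k=0: +1/(0!·3!·1!·3!·1!·0!) = 1/36
  k=1: −1/(1!·2!·0!·2!·2!·1!) = -1/8
Σ = -7/72  ⇒  CG² = 864/35·(-7/72)² = 7/30
CG = −√(7/30) = -0.483046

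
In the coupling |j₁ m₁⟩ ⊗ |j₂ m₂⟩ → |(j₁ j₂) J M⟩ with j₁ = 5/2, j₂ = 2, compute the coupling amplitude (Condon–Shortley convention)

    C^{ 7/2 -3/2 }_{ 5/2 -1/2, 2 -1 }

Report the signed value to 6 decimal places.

+√(2/21) = +0.308607

j₁+j₂−J=1  J+j₁−j₂=4  J−j₁+j₂=3  j₁+j₂+J+1=9
(j₁±m₁, j₂±m₂, J±M) = (2,3,1,3,2,5)
P² = 384/7
sum k=0..1:
  [0] +1/12 = 1/12
  [1] −1/24 = -1/24
S = 1/24
C² = P²·S² = 2/21 ; C = +0.308607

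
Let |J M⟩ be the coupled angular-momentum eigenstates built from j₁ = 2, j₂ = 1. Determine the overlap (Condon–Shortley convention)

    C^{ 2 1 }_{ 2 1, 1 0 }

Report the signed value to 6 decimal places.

+√(1/6) ≈ +0.408248

triangle: 1!·3!·1!/6! = 6/720
(j±m)!: 3!·1!·1!·1!·3!·1! = 36
prefactor² = (2J+1)·Δ·N² = 3/2
  k=0: +1/(0!·1!·1!·1!·2!·0!) = 1/2
  k=1: −1/(1!·0!·0!·0!·3!·1!) = -1/6
Σ = 1/3  ⇒  CG² = 3/2·1/3² = 1/6
CG = +√(1/6) = +0.408248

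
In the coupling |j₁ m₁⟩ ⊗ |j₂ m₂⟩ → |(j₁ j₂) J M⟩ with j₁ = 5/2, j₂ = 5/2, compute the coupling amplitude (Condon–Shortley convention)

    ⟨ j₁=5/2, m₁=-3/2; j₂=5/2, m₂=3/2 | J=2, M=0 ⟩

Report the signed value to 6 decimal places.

-0.109109  (= −√(1/84))

triangle: 3!×2!×2!/8! = 24/40320
(j±m)!: 1!×4!×4!×1!×2!×2! = 2304
prefactor² = (2J+1)×Δ×N² = 48/7
  k=2: +1/(2!×1!×2!×2!×0!×0!) = 1/8
  k=3: −1/(3!×0!×1!×1!×1!×1!) = -1/6
Σ = -1/24  ⇒  CG² = 48/7×(-1/24)² = 1/84
CG = −√(1/84) = -0.109109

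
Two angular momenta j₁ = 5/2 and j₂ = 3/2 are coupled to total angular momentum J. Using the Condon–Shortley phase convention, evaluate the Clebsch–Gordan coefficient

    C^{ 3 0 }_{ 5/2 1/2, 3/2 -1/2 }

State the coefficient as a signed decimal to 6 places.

+√(1/5) ≈ +0.447214

triangle: 1!*4!*2!/8! = 48/40320
(j±m)!: 3!*2!*1!*2!*3!*3! = 864
prefactor² = (2J+1)*Δ*N² = 36/5
  k=0: +1/(0!*1!*2!*1!*2!*1!) = 1/4
  k=1: −1/(1!*0!*1!*0!*3!*2!) = -1/12
Σ = 1/6  ⇒  CG² = 36/5*1/6² = 1/5
CG = +√(1/5) = +0.447214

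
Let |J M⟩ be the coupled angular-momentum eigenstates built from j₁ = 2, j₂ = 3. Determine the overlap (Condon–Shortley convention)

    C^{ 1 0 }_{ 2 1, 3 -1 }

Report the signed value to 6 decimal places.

triangle: 4!·0!·2!/7! = 48/5040
(j±m)!: 3!·1!·2!·4!·1!·1! = 288
prefactor² = (2J+1)·Δ·N² = 288/35
  k=1: −1/(1!·3!·0!·1!·0!·1!) = -1/6
Σ = -1/6  ⇒  CG² = 288/35·(-1/6)² = 8/35
CG = −√(8/35) = -0.478091

−√(8/35) ≈ -0.478091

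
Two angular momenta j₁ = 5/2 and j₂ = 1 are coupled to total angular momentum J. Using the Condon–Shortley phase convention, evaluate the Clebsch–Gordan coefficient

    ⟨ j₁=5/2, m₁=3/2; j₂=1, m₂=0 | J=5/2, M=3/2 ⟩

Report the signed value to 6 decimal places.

j₁+j₂−J=1  J+j₁−j₂=4  J−j₁+j₂=1  j₁+j₂+J+1=7
(j₁±m₁, j₂±m₂, J±M) = (4,1,1,1,4,1)
P² = 576/35
sum k=0..1:
  [0] +1/6 = 1/6
  [1] −1/24 = -1/24
S = 1/8
C² = P²·S² = 9/35 ; C = +0.507093

+0.507093  (= +√(9/35))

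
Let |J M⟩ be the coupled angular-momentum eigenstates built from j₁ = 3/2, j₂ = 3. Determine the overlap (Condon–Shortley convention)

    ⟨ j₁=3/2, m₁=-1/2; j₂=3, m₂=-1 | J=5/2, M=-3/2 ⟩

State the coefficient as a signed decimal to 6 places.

−√(7/20) ≈ -0.591608

triangle: 2!×1!×4!/8! = 48/40320
(j±m)!: 1!×2!×2!×4!×1!×4! = 2304
prefactor² = (2J+1)×Δ×N² = 576/35
  k=1: −1/(1!×1!×1!×1!×0!×3!) = -1/6
  k=2: +1/(2!×0!×0!×0!×1!×4!) = 1/48
Σ = -7/48  ⇒  CG² = 576/35×(-7/48)² = 7/20
CG = −√(7/20) = -0.591608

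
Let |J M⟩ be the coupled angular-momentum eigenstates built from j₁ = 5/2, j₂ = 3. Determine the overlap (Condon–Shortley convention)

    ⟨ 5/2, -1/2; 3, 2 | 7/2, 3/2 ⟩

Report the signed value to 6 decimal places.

√[8·2!3!4!/10! · 2!3!5!1!5!2!] = √(1536/7)
  +(−1)^1/∏(1,1,2,4,1,0)! = -1/48  (running -1/48)
  +(−1)^2/∏(2,0,1,3,2,1)! = 1/24  (running 1/48)
⟨..|..⟩ = √(1536/7)·(1/48) = +0.308607

+√(2/21) ≈ +0.308607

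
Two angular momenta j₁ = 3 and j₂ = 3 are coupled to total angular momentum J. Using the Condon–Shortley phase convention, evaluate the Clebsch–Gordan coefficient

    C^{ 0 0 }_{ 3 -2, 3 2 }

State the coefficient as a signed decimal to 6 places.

−√(1/7) = -0.377964

√[1·6!0!0!/7! · 1!5!5!1!0!0!] = √(14400/7)
  +(−1)^5/∏(5,1,0,0,0,0)! = -1/120  (running -1/120)
⟨..|..⟩ = √(14400/7)·(-1/120) = -0.377964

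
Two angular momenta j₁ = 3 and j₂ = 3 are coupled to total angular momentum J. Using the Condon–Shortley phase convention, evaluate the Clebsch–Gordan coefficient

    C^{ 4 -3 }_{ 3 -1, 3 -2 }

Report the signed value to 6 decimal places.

−√(1/11) = -0.301511

√[9·2!4!4!/11! · 2!4!1!5!1!7!] = √(82944/11)
  +(−1)^0/∏(0,2,4,1,0,3)! = 1/288  (running 1/288)
  +(−1)^1/∏(1,1,3,0,1,4)! = -1/144  (running -1/288)
⟨..|..⟩ = √(82944/11)·(-1/288) = -0.301511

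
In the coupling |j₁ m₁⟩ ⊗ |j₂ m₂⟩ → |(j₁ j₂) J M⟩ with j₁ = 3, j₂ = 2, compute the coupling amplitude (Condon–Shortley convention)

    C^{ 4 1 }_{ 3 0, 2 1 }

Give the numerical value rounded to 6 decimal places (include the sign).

j₁+j₂−J=1  J+j₁−j₂=5  J−j₁+j₂=3  j₁+j₂+J+1=10
(j₁±m₁, j₂±m₂, J±M) = (3,3,3,1,5,3)
P² = 1944/7
sum k=0..1:
  [0] +1/72 = 1/72
  [1] −1/24 = -1/24
S = -1/36
C² = P²·S² = 3/14 ; C = -0.462910

-0.462910  (= −√(3/14))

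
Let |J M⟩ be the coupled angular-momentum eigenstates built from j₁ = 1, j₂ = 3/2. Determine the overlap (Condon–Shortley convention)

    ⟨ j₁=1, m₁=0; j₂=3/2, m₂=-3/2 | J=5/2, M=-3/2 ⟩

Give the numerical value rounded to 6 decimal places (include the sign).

j₁+j₂−J=0  J+j₁−j₂=2  J−j₁+j₂=3  j₁+j₂+J+1=6
(j₁±m₁, j₂±m₂, J±M) = (1,1,0,3,1,4)
P² = 72/5
sum k=0..0:
  [0] +1/6 = 1/6
S = 1/6
C² = P²·S² = 2/5 ; C = +0.632456

+0.632456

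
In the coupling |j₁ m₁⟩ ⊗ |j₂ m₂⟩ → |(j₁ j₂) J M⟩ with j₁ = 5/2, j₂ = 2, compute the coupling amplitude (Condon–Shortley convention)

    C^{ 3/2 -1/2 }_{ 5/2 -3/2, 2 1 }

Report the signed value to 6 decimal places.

√[4·3!2!1!/7! · 1!4!3!1!1!2!] = √(96/35)
  +(−1)^2/∏(2,1,2,1,0,0)! = 1/4  (running 1/4)
  +(−1)^3/∏(3,0,1,0,1,1)! = -1/6  (running 1/12)
⟨..|..⟩ = √(96/35)·(1/12) = +0.138013

+√(2/105) = +0.138013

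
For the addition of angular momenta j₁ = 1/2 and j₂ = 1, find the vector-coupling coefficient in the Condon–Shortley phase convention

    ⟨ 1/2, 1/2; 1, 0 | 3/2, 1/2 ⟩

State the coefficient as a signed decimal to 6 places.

triangle: 0!×1!×2!/4! = 2/24
(j±m)!: 1!×0!×1!×1!×2!×1! = 2
prefactor² = (2J+1)×Δ×N² = 2/3
  k=0: +1/(0!×0!×0!×1!×1!×1!) = 1
Σ = 1  ⇒  CG² = 2/3×1² = 2/3
CG = +√(2/3) = +0.816497

+√(2/3) = +0.816497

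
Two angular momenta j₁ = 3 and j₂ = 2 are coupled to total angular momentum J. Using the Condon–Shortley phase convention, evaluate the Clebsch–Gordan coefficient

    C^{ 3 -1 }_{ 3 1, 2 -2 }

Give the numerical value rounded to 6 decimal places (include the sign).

+0.632456

√[7·2!4!2!/9! · 4!2!0!4!2!4!] = √(512/5)
  +(−1)^0/∏(0,2,2,0,2,2)! = 1/16  (running 1/16)
⟨..|..⟩ = √(512/5)·(1/16) = +0.632456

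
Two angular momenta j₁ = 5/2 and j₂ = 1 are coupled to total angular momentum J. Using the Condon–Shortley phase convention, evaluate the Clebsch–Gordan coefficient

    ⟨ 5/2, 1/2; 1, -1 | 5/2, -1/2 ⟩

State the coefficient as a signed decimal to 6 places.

+√(18/35) ≈ +0.717137

√[6·1!4!1!/7! · 3!2!0!2!2!3!] = √(288/35)
  +(−1)^0/∏(0,1,2,0,2,1)! = 1/4  (running 1/4)
⟨..|..⟩ = √(288/35)·(1/4) = +0.717137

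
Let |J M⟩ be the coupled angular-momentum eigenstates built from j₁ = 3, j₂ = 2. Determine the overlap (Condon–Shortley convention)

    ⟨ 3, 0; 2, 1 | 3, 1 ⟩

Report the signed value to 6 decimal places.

−√(1/30) ≈ -0.182574

triangle: 2!*4!*2!/9! = 96/362880
(j±m)!: 3!*3!*3!*1!*4!*2! = 10368
prefactor² = (2J+1)*Δ*N² = 96/5
  k=1: −1/(1!*1!*2!*2!*2!*0!) = -1/8
  k=2: +1/(2!*0!*1!*1!*3!*1!) = 1/12
Σ = -1/24  ⇒  CG² = 96/5*(-1/24)² = 1/30
CG = −√(1/30) = -0.182574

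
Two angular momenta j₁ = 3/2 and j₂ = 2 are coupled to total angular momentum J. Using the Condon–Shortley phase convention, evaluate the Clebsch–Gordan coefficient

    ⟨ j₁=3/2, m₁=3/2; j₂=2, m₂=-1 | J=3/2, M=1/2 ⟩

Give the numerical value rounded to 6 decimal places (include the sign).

√[4·2!1!2!/6! · 3!0!1!3!2!1!] = √(8/5)
  +(−1)^0/∏(0,2,0,1,1,1)! = 1/2  (running 1/2)
⟨..|..⟩ = √(8/5)·(1/2) = +0.632456

+√(2/5) ≈ +0.632456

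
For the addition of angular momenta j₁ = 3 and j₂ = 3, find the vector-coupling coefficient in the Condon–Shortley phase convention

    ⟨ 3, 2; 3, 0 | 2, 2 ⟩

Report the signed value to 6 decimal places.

-0.487950

j₁+j₂−J=4  J+j₁−j₂=2  J−j₁+j₂=2  j₁+j₂+J+1=9
(j₁±m₁, j₂±m₂, J±M) = (5,1,3,3,4,0)
P² = 960/7
sum k=1..1:
  [1] −1/24 = -1/24
S = -1/24
C² = P²·S² = 5/21 ; C = -0.487950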